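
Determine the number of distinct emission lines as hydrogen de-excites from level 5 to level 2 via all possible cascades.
6

The electron can occupy levels n = 2, 3, ..., 5 during de-excitation — that is m = 5 - 2 + 1 = 4 distinct levels.

The number of distinct spectral lines equals the number of ways to choose 2 of these m levels (each pair gives one possible emission transition):

Number of lines = m(m-1)/2 = 4×3/2 = 6

These correspond to all possible transitions between the 4 levels:
5 → 4, 5 → 3, 5 → 2, 4 → 3, 4 → 2, 3 → 2

Each transition produces a photon with a unique energy (and thus wavelength). This count does not depend on Z.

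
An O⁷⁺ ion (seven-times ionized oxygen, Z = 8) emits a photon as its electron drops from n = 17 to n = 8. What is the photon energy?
10.592673 eV

The energy levels are E_n = -13.6057 Z² eV / n².

Energy at n = 17: E_17 = -13.6057 × 8² / 17² = -3.013026990 eV
Energy at n = 8: E_8 = -13.6057 × 8² / 8² = -13.605700000 eV

For emission (electron falling to lower state), the photon energy is:
E_photon = E_17 - E_8 = |-3.013026990 - (-13.605700000)|
E_photon = 10.592673 eV

This energy is carried away by the emitted photon.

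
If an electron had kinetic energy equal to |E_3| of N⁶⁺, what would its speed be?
5.1046e+06 m/s (or 1.7027% of c)

The binding energy at n = 3 for N⁶⁺ is:
E_3 = -13.6057 × 7²/3² = -74.075478 eV
|E_3| = 74.075478 eV

Convert to Joules:
KE = 74.075478 eV × (1.602177 × 10⁻¹⁹ J/eV) = 1.186820e-17 J

Using KE = ½mv²:
v = √(2·KE/m_e)
v = √(2 × 1.186820e-17 J / 9.10938 × 10⁻³¹ kg)
v = 5.1046e+06 m/s

This is approximately 1.7027% the speed of light.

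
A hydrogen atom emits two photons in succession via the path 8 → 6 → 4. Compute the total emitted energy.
0.637767 eV

The energy levels of hydrogen are E_n = -13.6057 / n² eV.

First transition (8 → 6):
ΔE₁ = |E_6 - E_8|
ΔE₁ = |-0.377936111111 - (-0.212589062500)| = 0.165347049 eV

Second transition (6 → 4):
ΔE₂ = |E_4 - E_6|
ΔE₂ = |-0.850356250000 - (-0.377936111111)| = 0.472420139 eV

Total energy released:
E_total = ΔE₁ + ΔE₂ = 0.165347049 + 0.472420139 = 0.637767 eV

Note: This equals the direct transition 8 → 4: 0.637767 eV ✓
Energy is conserved regardless of the path taken.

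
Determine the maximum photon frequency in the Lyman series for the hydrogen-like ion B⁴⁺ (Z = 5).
8.225e+16 Hz

The series limit corresponds to the transition from n = ∞ to n = 1.
This is the highest energy (shortest wavelength) transition in the Lyman series.

E_∞ = 0 eV
E_1 = -13.6057 × 5² / 1² = -340.142500 eV

Energy at series limit:
ΔE = E_∞ - E_1 = 0 - (-340.142500) = 340.142500 eV
E = 340.142500 eV × (1.602177 × 10⁻¹⁹ J/eV) = 5.44968e-17 J
f = E/h = 5.44968e-17 J / (6.62607 × 10⁻³⁴ J·s) = 8.225e+16 Hz

This energy equals the ionization energy from the n = 1 state of B⁴⁺.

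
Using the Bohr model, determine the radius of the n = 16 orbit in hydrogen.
13.546937 nm (or 135.469366 Å)

The Bohr radius formula is:
r_n = n² a₀ / Z

where a₀ = 0.052917721 nm is the Bohr radius.

For H (Z = 1) at n = 16:
r_16 = 16² × 0.052917721 nm / 1
r_16 = 256 × 0.052917721 nm / 1
r_16 = 13.5469366 nm / 1
r_16 = 13.546937 nm

The electron orbits at approximately 13.546937 nm from the nucleus.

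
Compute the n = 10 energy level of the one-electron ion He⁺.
-0.544228 eV

For hydrogen-like ions, the energy levels scale with Z²:
E_n = -13.6057 Z² / n² eV

For He⁺ (Z = 2) at n = 10:
E_10 = -13.6057 × 2² / 10²
E_10 = -13.6057 × 4 / 100
E_10 = -54.4228 / 100
E_10 = -0.544228 eV

The energy is 4 times more negative than hydrogen at the same n due to the stronger nuclear charge.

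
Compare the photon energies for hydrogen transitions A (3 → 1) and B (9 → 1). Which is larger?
9 → 1

Calculate the energy for each transition:

Transition 3 → 1:
ΔE₁ = |E_1 - E_3| = |-13.6057/1² - (-13.6057/3²)|
ΔE₁ = |-13.6057000000 - (-1.5117444444)| = 12.0939556 eV

Transition 9 → 1:
ΔE₂ = |E_1 - E_9| = |-13.6057/1² - (-13.6057/9²)|
ΔE₂ = |-13.6057000000 - (-0.1679716049)| = 13.4377284 eV

Since 13.4377284 eV > 12.0939556 eV, the transition 9 → 1 emits the more energetic photon.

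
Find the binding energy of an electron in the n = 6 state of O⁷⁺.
24.187911 eV

The ionization energy is the energy needed to remove the electron completely (n → ∞).

For a hydrogen-like ion with Z = 8, E_n = -13.6057 Z² / n² eV.

At n = 6: E_6 = -13.6057 × 8² / 6² = -24.187911111 eV
At n = ∞: E_∞ = 0 eV

Ionization energy = E_∞ - E_6 = 0 - (-24.187911111) = 24.187911111 eV
Ionization energy ≈ 24.187911 eV

This is also called the binding energy of the electron in state n = 6.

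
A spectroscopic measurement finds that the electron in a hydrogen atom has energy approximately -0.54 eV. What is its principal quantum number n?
n = 5

The exact energy levels follow E_n = -13.6057 eV / n².

The measured value (-0.54 eV) is reported to only 2 significant figures, so we must test candidate n values and see which one matches to that precision.

Candidate energies:
  n = 3:  E = -13.6057/3² = -1.51174 eV
  n = 4:  E = -13.6057/4² = -0.85036 eV
  n = 5:  E = -13.6057/5² = -0.54423 eV  ← matches
  n = 6:  E = -13.6057/6² = -0.37794 eV
  n = 7:  E = -13.6057/7² = -0.27767 eV

Checking against the measurement of -0.54 eV (2 sig figs), only n = 5 agrees:
E_5 = -0.54423 eV, which rounds to -0.54 eV ✓

Therefore n = 5.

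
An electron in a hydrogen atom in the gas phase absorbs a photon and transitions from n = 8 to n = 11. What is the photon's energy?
0.100 eV

The energy levels of a hydrogen-like atom are E_n = -13.6057 eV / n².

Energy at n = 8: E_8 = -13.6057 / 8² = -0.212589 eV
Energy at n = 11: E_11 = -13.6057 / 11² = -0.112444 eV

The excitation energy is the difference:
ΔE = E_11 - E_8
ΔE = -0.112444 - (-0.212589)
ΔE = 0.100 eV

Since this is positive, energy must be absorbed (photon absorption).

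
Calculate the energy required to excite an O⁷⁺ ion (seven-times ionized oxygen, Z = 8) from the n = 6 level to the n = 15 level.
20.3178 eV

The energy levels of a hydrogen-like atom are E_n = -13.6057 Z² eV / n².

Energy at n = 6: E_6 = -13.6057 × 8² / 6² = -24.1879111 eV
Energy at n = 15: E_15 = -13.6057 × 8² / 15² = -3.8700658 eV

The excitation energy is the difference:
ΔE = E_15 - E_6
ΔE = -3.8700658 - (-24.1879111)
ΔE = 20.3178 eV

Since this is positive, energy must be absorbed (photon absorption).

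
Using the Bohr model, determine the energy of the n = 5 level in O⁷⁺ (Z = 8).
-34.830592 eV

For hydrogen-like ions, the energy levels scale with Z²:
E_n = -13.6057 Z² / n² eV

For O⁷⁺ (Z = 8) at n = 5:
E_5 = -13.6057 × 8² / 5²
E_5 = -13.6057 × 64 / 25
E_5 = -870.7648 / 25
E_5 = -34.830592 eV

The energy is 64 times more negative than hydrogen at the same n due to the stronger nuclear charge.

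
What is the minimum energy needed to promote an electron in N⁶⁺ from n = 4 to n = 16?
39.06324 eV

The energy levels of a hydrogen-like atom are E_n = -13.6057 Z² eV / n².

Energy at n = 4: E_4 = -13.6057 × 7² / 4² = -41.66745625 eV
Energy at n = 16: E_16 = -13.6057 × 7² / 16² = -2.60421602 eV

The excitation energy is the difference:
ΔE = E_16 - E_4
ΔE = -2.60421602 - (-41.66745625)
ΔE = 39.06324 eV

Since this is positive, energy must be absorbed (photon absorption).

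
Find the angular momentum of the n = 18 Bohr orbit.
1.898e-33 J·s (or 18ℏ)

In the Bohr model, angular momentum is quantized:
L = nℏ

where ℏ = h/(2π) = 1.05457e-34 J·s

For n = 18:
L = 18 × 1.05457e-34 J·s
L = 1.898e-33 J·s

This can also be written as L = 18ℏ.
The angular momentum is an integer multiple of the reduced Planck constant.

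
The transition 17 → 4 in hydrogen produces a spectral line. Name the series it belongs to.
Brackett series

The spectral series in hydrogen are named based on the final (lower) energy level:
- Lyman series: n_final = 1 (ultraviolet)
- Balmer series: n_final = 2 (visible/near-UV)
- Paschen series: n_final = 3 (infrared)
- Brackett series: n_final = 4 (infrared)
- Pfund series: n_final = 5 (far infrared)

Since this transition ends at n = 4, it belongs to the Brackett series.

For reference, this 17 → 4 line has photon energy
ΔE = 13.6057 eV × (1/4² - 1/17²) = 0.80327770 eV,
corresponding to wavelength λ = hc/ΔE = 1239.84 eV·nm / 0.80327770 eV = 1543.48 nm in the infrared region.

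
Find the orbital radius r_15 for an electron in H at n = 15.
11.906487 nm (or 119.064872 Å)

The Bohr radius formula is:
r_n = n² a₀ / Z

where a₀ = 0.052917721 nm is the Bohr radius.

For H (Z = 1) at n = 15:
r_15 = 15² × 0.052917721 nm / 1
r_15 = 225 × 0.052917721 nm / 1
r_15 = 11.9064872 nm / 1
r_15 = 11.906487 nm

The electron orbits at approximately 11.906487 nm from the nucleus.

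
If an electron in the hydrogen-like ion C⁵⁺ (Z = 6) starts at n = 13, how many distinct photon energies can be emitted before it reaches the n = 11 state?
3

The electron can occupy levels n = 11, 12, ..., 13 during de-excitation — that is m = 13 - 11 + 1 = 3 distinct levels.

The number of distinct spectral lines equals the number of ways to choose 2 of these m levels (each pair gives one possible emission transition):

Number of lines = m(m-1)/2 = 3×2/2 = 3

These correspond to all possible transitions between the 3 levels:
13 → 12, 13 → 11, 12 → 11

Each transition produces a photon with a unique energy (and thus wavelength). This count does not depend on Z.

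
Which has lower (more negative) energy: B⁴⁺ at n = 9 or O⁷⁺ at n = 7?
O⁷⁺ at n = 7 (E = -17.771 eV)

Using E_n = -13.6057 Z² / n² eV:

B⁴⁺ (Z = 5) at n = 9:
E = -13.6057 × 5² / 9² = -13.6057 × 25 / 81 = -4.199290 eV

O⁷⁺ (Z = 8) at n = 7:
E = -13.6057 × 8² / 7² = -13.6057 × 64 / 49 = -17.770710 eV

Since -17.770710 eV < -4.199290 eV,
O⁷⁺ at n = 7 is more tightly bound (requires more energy to ionize).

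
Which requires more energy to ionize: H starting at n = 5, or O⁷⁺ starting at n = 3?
O⁷⁺ at n = 3 (E = -96.75164 eV)

Using E_n = -13.6057 Z² / n² eV:

H (Z = 1) at n = 5:
E = -13.6057 × 1² / 5² = -13.6057 × 1 / 25 = -0.54422800 eV

O⁷⁺ (Z = 8) at n = 3:
E = -13.6057 × 8² / 3² = -13.6057 × 64 / 9 = -96.75164444 eV

Since -96.75164444 eV < -0.54422800 eV,
O⁷⁺ at n = 3 is more tightly bound (requires more energy to ionize).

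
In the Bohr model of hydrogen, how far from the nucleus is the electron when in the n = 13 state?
8.9431 nm (or 89.4309 Å)

The Bohr radius formula is:
r_n = n² a₀ / Z

where a₀ = 0.0529177 nm is the Bohr radius.

For H (Z = 1) at n = 13:
r_13 = 13² × 0.0529177 nm / 1
r_13 = 169 × 0.0529177 nm / 1
r_13 = 8.94309 nm / 1
r_13 = 8.9431 nm

The electron orbits at approximately 8.9431 nm from the nucleus.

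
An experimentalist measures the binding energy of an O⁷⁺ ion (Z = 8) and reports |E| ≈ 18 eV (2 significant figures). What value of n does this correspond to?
n = 7

The exact energy levels follow E_n = -13.6057 Z² / n² eV with Z = 8.

The measured value (-18 eV) is reported to only 2 significant figures, so we must test candidate n values and see which one matches to that precision.

Candidate energies:
  n = 5:  E = -13.6057 × 8² / 5² = -34.830592 eV
  n = 6:  E = -13.6057 × 8² / 6² = -24.187911 eV
  n = 7:  E = -13.6057 × 8² / 7² = -17.770710 eV  ← matches
  n = 8:  E = -13.6057 × 8² / 8² = -13.605700 eV
  n = 9:  E = -13.6057 × 8² / 9² = -10.750183 eV

Checking against the measurement of -18 eV (2 sig figs), only n = 7 agrees:
E_7 = -17.770710 eV, which rounds to -18 eV ✓

Therefore n = 7.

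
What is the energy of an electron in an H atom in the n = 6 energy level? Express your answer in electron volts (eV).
-0.38 eV

The energy levels of a hydrogen-like atom are given by:
E_n = -13.6057 eV / n²

For n = 6:
E_6 = -13.6057 eV / 6²
E_6 = -13.6057 eV / 36
E_6 = -0.38 eV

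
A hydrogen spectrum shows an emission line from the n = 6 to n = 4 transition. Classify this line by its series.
Brackett series

The spectral series in hydrogen are named based on the final (lower) energy level:
- Lyman series: n_final = 1 (ultraviolet)
- Balmer series: n_final = 2 (visible/near-UV)
- Paschen series: n_final = 3 (infrared)
- Brackett series: n_final = 4 (infrared)
- Pfund series: n_final = 5 (far infrared)

Since this transition ends at n = 4, it belongs to the Brackett series.

For reference, this 6 → 4 line has photon energy
ΔE = 13.6057 eV × (1/4² - 1/6²) = 0.472420139 eV,
corresponding to wavelength λ = hc/ΔE = 1239.84 eV·nm / 0.472420139 eV = 2624.444 nm in the infrared region.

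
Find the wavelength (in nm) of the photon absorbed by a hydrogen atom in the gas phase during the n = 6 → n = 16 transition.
3817.37248 nm

First, find the transition energy using E_n = -13.6057 / n² eV:
E_6 = -13.6057 / 6² = -0.37793611111 eV
E_16 = -13.6057 / 16² = -0.05314726563 eV

Photon energy: |ΔE| = |E_16 - E_6| = 0.32478884548 eV

Convert to wavelength using E = hc/λ with hc = 1239.84 eV·nm:
λ = hc/E = 1239.84 eV·nm / 0.32478884548 eV
λ = 3817.37248 nm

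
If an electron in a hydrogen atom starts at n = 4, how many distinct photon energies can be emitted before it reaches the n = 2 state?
3

The electron can occupy levels n = 2, 3, ..., 4 during de-excitation — that is m = 4 - 2 + 1 = 3 distinct levels.

The number of distinct spectral lines equals the number of ways to choose 2 of these m levels (each pair gives one possible emission transition):

Number of lines = m(m-1)/2 = 3×2/2 = 3

These correspond to all possible transitions between the 3 levels:
4 → 3, 4 → 2, 3 → 2

Each transition produces a photon with a unique energy (and thus wavelength). This count does not depend on Z.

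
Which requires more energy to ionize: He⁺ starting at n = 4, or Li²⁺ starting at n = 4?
Li²⁺ at n = 4 (E = -7.65321 eV)

Using E_n = -13.6057 Z² / n² eV:

He⁺ (Z = 2) at n = 4:
E = -13.6057 × 2² / 4² = -13.6057 × 4 / 16 = -3.40142500 eV

Li²⁺ (Z = 3) at n = 4:
E = -13.6057 × 3² / 4² = -13.6057 × 9 / 16 = -7.65320625 eV

Since -7.65320625 eV < -3.40142500 eV,
Li²⁺ at n = 4 is more tightly bound (requires more energy to ionize).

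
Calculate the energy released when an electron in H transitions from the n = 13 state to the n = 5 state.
0.46372 eV

The energy levels are E_n = -13.6057 eV / n².

Energy at n = 13: E_13 = -13.6057 / 13² = -0.08050710 eV
Energy at n = 5: E_5 = -13.6057 / 5² = -0.54422800 eV

For emission (electron falling to lower state), the photon energy is:
E_photon = E_13 - E_5 = |-0.08050710 - (-0.54422800)|
E_photon = 0.46372 eV

This energy is carried away by the emitted photon.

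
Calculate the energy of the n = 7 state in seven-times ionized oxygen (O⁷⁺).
-17.77 eV

For hydrogen-like ions, the energy levels scale with Z²:
E_n = -13.6057 Z² / n² eV

For O⁷⁺ (Z = 8) at n = 7:
E_7 = -13.6057 × 8² / 7²
E_7 = -13.6057 × 64 / 49
E_7 = -870.7648 / 49
E_7 = -17.77 eV

The energy is 64 times more negative than hydrogen at the same n due to the stronger nuclear charge.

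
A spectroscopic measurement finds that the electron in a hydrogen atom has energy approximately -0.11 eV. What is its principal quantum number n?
n = 11

The exact energy levels follow E_n = -13.6057 eV / n².

The measured value (-0.11 eV) is reported to only 2 significant figures, so we must test candidate n values and see which one matches to that precision.

Candidate energies:
  n = 9:  E = -13.6057/9² = -0.16797 eV
  n = 10:  E = -13.6057/10² = -0.13606 eV
  n = 11:  E = -13.6057/11² = -0.11244 eV  ← matches
  n = 12:  E = -13.6057/12² = -0.09448 eV
  n = 13:  E = -13.6057/13² = -0.08051 eV

Checking against the measurement of -0.11 eV (2 sig figs), only n = 11 agrees:
E_11 = -0.11244 eV, which rounds to -0.11 eV ✓

Therefore n = 11.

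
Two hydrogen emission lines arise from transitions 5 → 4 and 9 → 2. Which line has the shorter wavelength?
9 → 2

Calculate the energy for each transition:

Transition 5 → 4:
ΔE₁ = |E_4 - E_5| = |-13.6057/4² - (-13.6057/5²)|
ΔE₁ = |-0.85035625000 - (-0.54422800000)| = 0.30612825 eV

Transition 9 → 2:
ΔE₂ = |E_2 - E_9| = |-13.6057/2² - (-13.6057/9²)|
ΔE₂ = |-3.40142500000 - (-0.16797160494)| = 3.23345340 eV

Since 3.23345340 eV > 0.30612825 eV, the transition 9 → 2 emits the more energetic photon.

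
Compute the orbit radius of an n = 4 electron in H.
0.8467 nm (or 8.4668 Å)

The Bohr radius formula is:
r_n = n² a₀ / Z

where a₀ = 0.0529177 nm is the Bohr radius.

For H (Z = 1) at n = 4:
r_4 = 4² × 0.0529177 nm / 1
r_4 = 16 × 0.0529177 nm / 1
r_4 = 0.84668 nm / 1
r_4 = 0.8467 nm

The electron orbits at approximately 0.8467 nm from the nucleus.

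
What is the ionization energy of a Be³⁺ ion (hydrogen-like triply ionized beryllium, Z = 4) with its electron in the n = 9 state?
2.68755 eV

The ionization energy is the energy needed to remove the electron completely (n → ∞).

For a hydrogen-like ion with Z = 4, E_n = -13.6057 Z² / n² eV.

At n = 9: E_9 = -13.6057 × 4² / 9² = -2.68754568 eV
At n = ∞: E_∞ = 0 eV

Ionization energy = E_∞ - E_9 = 0 - (-2.68754568) = 2.68754568 eV
Ionization energy ≈ 2.68755 eV

This is also called the binding energy of the electron in state n = 9.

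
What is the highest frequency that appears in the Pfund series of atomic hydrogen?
1.316e+14 Hz

The series limit corresponds to the transition from n = ∞ to n = 5.
This is the highest energy (shortest wavelength) transition in the Pfund series.

E_∞ = 0 eV
E_5 = -13.6057 / 5² = -0.5442280 eV

Energy at series limit:
ΔE = E_∞ - E_5 = 0 - (-0.5442280) = 0.5442280 eV
E = 0.5442280 eV × (1.602177 × 10⁻¹⁹ J/eV) = 8.71950e-20 J
f = E/h = 8.71950e-20 J / (6.62607 × 10⁻³⁴ J·s) = 1.316e+14 Hz

This energy equals the ionization energy from the n = 5 state of hydrogen.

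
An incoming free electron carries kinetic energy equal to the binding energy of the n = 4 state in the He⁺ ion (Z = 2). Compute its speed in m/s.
1.094e+06 m/s (or 0.36% of c)

The binding energy at n = 4 for He⁺ is:
E_4 = -13.6057 × 2²/4² = -3.401425 eV
|E_4| = 3.401425 eV

Convert to Joules:
KE = 3.401425 eV × (1.602177 × 10⁻¹⁹ J/eV) = 5.44968e-19 J

Using KE = ½mv²:
v = √(2·KE/m_e)
v = √(2 × 5.44968e-19 J / 9.10938 × 10⁻³¹ kg)
v = 1.094e+06 m/s

This is approximately 0.36% the speed of light.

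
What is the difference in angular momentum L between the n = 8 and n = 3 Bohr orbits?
5.2729e-34 J·s (or 5ℏ)

In the Bohr model, L_n = nℏ where ℏ = 1.054572e-34 J·s.

L_8 = 8ℏ = 8.436576e-34 J·s
L_3 = 3ℏ = 3.163716e-34 J·s

ΔL = L_8 - L_3 = (8 - 3)ℏ = 5ℏ
ΔL = 5 × 1.054572e-34 J·s = 5.2729e-34 J·s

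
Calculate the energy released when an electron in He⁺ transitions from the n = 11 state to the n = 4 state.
2.952 eV

The energy levels are E_n = -13.6057 Z² eV / n².

Energy at n = 11: E_11 = -13.6057 × 2² / 11² = -0.449775 eV
Energy at n = 4: E_4 = -13.6057 × 2² / 4² = -3.401425 eV

For emission (electron falling to lower state), the photon energy is:
E_photon = E_11 - E_4 = |-0.449775 - (-3.401425)|
E_photon = 2.952 eV

This energy is carried away by the emitted photon.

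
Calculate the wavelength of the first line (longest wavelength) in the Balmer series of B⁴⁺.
26.244436 nm

The longest wavelength corresponds to the smallest energy transition in the series.
The Balmer series has all transitions ending at n_f = 2.

For B⁴⁺ (Z = 5), the first line (α-line) is the jump from n = 3 to n = 2:
E_3 = -13.6057 × 5² / 3² = -37.79361111 eV
E_2 = -13.6057 × 5² / 2² = -85.03562500 eV
ΔE = E_3 - E_2 = 47.24201389 eV

λ = hc/E = 1239.84 eV·nm / 47.24201389 eV
λ = 26.244436 nm

This is the α-line of the Balmer series in B⁴⁺.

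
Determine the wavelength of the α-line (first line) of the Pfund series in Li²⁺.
828.422847 nm

The longest wavelength corresponds to the smallest energy transition in the series.
The Pfund series has all transitions ending at n_f = 5.

For Li²⁺ (Z = 3), the first line (α-line) is the jump from n = 6 to n = 5:
E_6 = -13.6057 × 3² / 6² = -3.4014250000 eV
E_5 = -13.6057 × 3² / 5² = -4.8980520000 eV
ΔE = E_6 - E_5 = 1.4966270000 eV

λ = hc/E = 1239.84 eV·nm / 1.4966270000 eV
λ = 828.422847 nm

This is the α-line of the Pfund series in Li²⁺.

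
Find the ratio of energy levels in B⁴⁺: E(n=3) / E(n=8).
7.111111

Using E_n = -13.6057 Z² / n² eV with Z = 5:

E_3 = -13.6057 × 5² / 3² = -340.1425 / 9 = -37.793611111111 eV
E_8 = -13.6057 × 5² / 8² = -340.1425 / 64 = -5.314726562500 eV

The ratio is:
E_3/E_8 = (-37.793611111111) / (-5.314726562500)
E_3/E_8 = (-340.1425/9) / (-340.1425/64)
E_3/E_8 = 64/9
E_3/E_8 = 7.111111
(Note: the Z² factors cancel in the ratio.)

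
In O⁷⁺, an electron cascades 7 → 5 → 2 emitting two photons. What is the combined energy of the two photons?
199.92049 eV

The energy levels of O⁷⁺ are E_n = -13.6057 × 8² / n² eV.

First transition (7 → 5):
ΔE₁ = |E_5 - E_7|
ΔE₁ = |-34.83059200000 - (-17.77071020408)| = 17.05988180 eV

Second transition (5 → 2):
ΔE₂ = |E_2 - E_5|
ΔE₂ = |-217.69120000000 - (-34.83059200000)| = 182.86060800 eV

Total energy released:
E_total = ΔE₁ + ΔE₂ = 17.05988180 + 182.86060800 = 199.92049 eV

Note: This equals the direct transition 7 → 2: 199.92049 eV ✓
Energy is conserved regardless of the path taken.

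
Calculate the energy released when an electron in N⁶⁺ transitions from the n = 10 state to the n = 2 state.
160.003 eV

The energy levels are E_n = -13.6057 Z² eV / n².

Energy at n = 10: E_10 = -13.6057 × 7² / 10² = -6.666793 eV
Energy at n = 2: E_2 = -13.6057 × 7² / 2² = -166.669825 eV

For emission (electron falling to lower state), the photon energy is:
E_photon = E_10 - E_2 = |-6.666793 - (-166.669825)|
E_photon = 160.003 eV

This energy is carried away by the emitted photon.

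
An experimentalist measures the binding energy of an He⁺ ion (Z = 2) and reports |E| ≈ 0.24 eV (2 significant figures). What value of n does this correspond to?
n = 15

The exact energy levels follow E_n = -13.6057 Z² / n² eV with Z = 2.

The measured value (-0.24 eV) is reported to only 2 significant figures, so we must test candidate n values and see which one matches to that precision.

Candidate energies:
  n = 13:  E = -13.6057 × 2² / 13² = -0.32203 eV
  n = 14:  E = -13.6057 × 2² / 14² = -0.27767 eV
  n = 15:  E = -13.6057 × 2² / 15² = -0.24188 eV  ← matches
  n = 16:  E = -13.6057 × 2² / 16² = -0.21259 eV
  n = 17:  E = -13.6057 × 2² / 17² = -0.18831 eV

Checking against the measurement of -0.24 eV (2 sig figs), only n = 15 agrees:
E_15 = -0.24188 eV, which rounds to -0.24 eV ✓

Therefore n = 15.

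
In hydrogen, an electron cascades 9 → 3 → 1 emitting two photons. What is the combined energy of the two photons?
13.44 eV

The energy levels of hydrogen are E_n = -13.6057 / n² eV.

First transition (9 → 3):
ΔE₁ = |E_3 - E_9|
ΔE₁ = |-1.51174444 - (-0.16797160)| = 1.34377 eV

Second transition (3 → 1):
ΔE₂ = |E_1 - E_3|
ΔE₂ = |-13.60570000 - (-1.51174444)| = 12.09396 eV

Total energy released:
E_total = ΔE₁ + ΔE₂ = 1.34377 + 12.09396 = 13.44 eV

Note: This equals the direct transition 9 → 1: 13.44 eV ✓
Energy is conserved regardless of the path taken.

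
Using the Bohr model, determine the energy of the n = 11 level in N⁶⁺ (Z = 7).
-5.5097 eV

For hydrogen-like ions, the energy levels scale with Z²:
E_n = -13.6057 Z² / n² eV

For N⁶⁺ (Z = 7) at n = 11:
E_11 = -13.6057 × 7² / 11²
E_11 = -13.6057 × 49 / 121
E_11 = -666.6793 / 121
E_11 = -5.5097 eV

The energy is 49 times more negative than hydrogen at the same n due to the stronger nuclear charge.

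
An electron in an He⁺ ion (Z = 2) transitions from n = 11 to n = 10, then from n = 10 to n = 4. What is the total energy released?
2.951650 eV

The energy levels of He⁺ are E_n = -13.6057 × 2² / n² eV.

First transition (11 → 10):
ΔE₁ = |E_10 - E_11|
ΔE₁ = |-0.544228000000 - (-0.449775206612)| = 0.094452793 eV

Second transition (10 → 4):
ΔE₂ = |E_4 - E_10|
ΔE₂ = |-3.401425000000 - (-0.544228000000)| = 2.857197000 eV

Total energy released:
E_total = ΔE₁ + ΔE₂ = 0.094452793 + 2.857197000 = 2.951650 eV

Note: This equals the direct transition 11 → 4: 2.951650 eV ✓
Energy is conserved regardless of the path taken.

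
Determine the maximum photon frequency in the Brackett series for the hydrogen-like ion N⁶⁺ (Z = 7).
1.01e+16 Hz

The series limit corresponds to the transition from n = ∞ to n = 4.
This is the highest energy (shortest wavelength) transition in the Brackett series.

E_∞ = 0 eV
E_4 = -13.6057 × 7² / 4² = -41.6674563 eV

Energy at series limit:
ΔE = E_∞ - E_4 = 0 - (-41.6674563) = 41.6674563 eV
E = 41.6674563 eV × (1.602177 × 10⁻¹⁹ J/eV) = 6.6759e-18 J
f = E/h = 6.6759e-18 J / (6.62607 × 10⁻³⁴ J·s) = 1.01e+16 Hz

This energy equals the ionization energy from the n = 4 state of N⁶⁺.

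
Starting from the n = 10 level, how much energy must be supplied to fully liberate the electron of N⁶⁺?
6.67 eV

The ionization energy is the energy needed to remove the electron completely (n → ∞).

For a hydrogen-like ion with Z = 7, E_n = -13.6057 Z² / n² eV.

At n = 10: E_10 = -13.6057 × 7² / 10² = -6.66679 eV
At n = ∞: E_∞ = 0 eV

Ionization energy = E_∞ - E_10 = 0 - (-6.66679) = 6.66679 eV
Ionization energy ≈ 6.67 eV

This is also called the binding energy of the electron in state n = 10.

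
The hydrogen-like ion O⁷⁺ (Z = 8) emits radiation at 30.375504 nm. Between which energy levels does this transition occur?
n = 8 → n = 4

First, find the photon energy from the wavelength (hc = 1239.84 eV·nm):
E = hc/λ = 1239.84 eV·nm / 30.375504 nm = 40.817101 eV

The energy levels of O⁷⁺ satisfy E_n = -13.6057 × 8² / n² eV, so an emission n_i → n_f releases
ΔE = 13.6057 × 8² × (1/n_f² − 1/n_i²) eV.

Setting ΔE equal to the photon energy:
1/n_f² − 1/n_i² = 40.817101 / (13.6057 × 8²) = 0.046875001

Since 1/n_i² must be positive, we need 1/n_f² > 0.046875001, i.e. n_f ≤ 4. For each allowed n_f, solve n_i = (1/n_f² − 0.046875001)^(−1/2) and check whether it is a whole number:
  n_f = 1: 1/n_i² = 1.000000000 − 0.046875001 = 0.953124999 → n_i = 1.024  (not an integer) ✗
  n_f = 2: 1/n_i² = 0.250000000 − 0.046875001 = 0.203124999 → n_i = 2.219  (not an integer) ✗
  n_f = 3: 1/n_i² = 0.111111111 − 0.046875001 = 0.064236110 → n_i = 3.946  (not an integer) ✗
  n_f = 4: 1/n_i² = 0.062500000 − 0.046875001 = 0.015624999 → n_i = 8.000  → integer, n_i = 8 ✓

Only n_f = 4 gives an integer upper level, n_i = 8.

The transition is from n = 8 to n = 4 (emission).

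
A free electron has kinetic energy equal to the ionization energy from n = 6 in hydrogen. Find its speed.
3.646e+05 m/s (or 0.1216% of c)

The binding energy at n = 6 for hydrogen is:
E_6 = -13.6057/6² = -0.3779361 eV
|E_6| = 0.3779361 eV

Convert to Joules:
KE = 0.3779361 eV × (1.602177 × 10⁻¹⁹ J/eV) = 6.05521e-20 J

Using KE = ½mv²:
v = √(2·KE/m_e)
v = √(2 × 6.05521e-20 J / 9.10938 × 10⁻³¹ kg)
v = 3.646e+05 m/s

This is approximately 0.1216% the speed of light.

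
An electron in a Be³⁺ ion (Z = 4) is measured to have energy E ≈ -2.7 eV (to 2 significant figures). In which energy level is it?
n = 9

The exact energy levels follow E_n = -13.6057 Z² / n² eV with Z = 4.

The measured value (-2.7 eV) is reported to only 2 significant figures, so we must test candidate n values and see which one matches to that precision.

Candidate energies:
  n = 7:  E = -13.6057 × 4² / 7² = -4.44268 eV
  n = 8:  E = -13.6057 × 4² / 8² = -3.40143 eV
  n = 9:  E = -13.6057 × 4² / 9² = -2.68755 eV  ← matches
  n = 10:  E = -13.6057 × 4² / 10² = -2.17691 eV
  n = 11:  E = -13.6057 × 4² / 11² = -1.79910 eV

Checking against the measurement of -2.7 eV (2 sig figs), only n = 9 agrees:
E_9 = -2.68755 eV, which rounds to -2.7 eV ✓

Therefore n = 9.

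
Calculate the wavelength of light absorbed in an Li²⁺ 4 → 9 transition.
201.88028 nm

First, find the transition energy using E_n = -13.6057 Z² / n² eV:
E_4 = -13.6057 × 3² / 4² = -7.653206250 eV
E_9 = -13.6057 × 3² / 9² = -1.511744444 eV

Photon energy: |ΔE| = |E_9 - E_4| = 6.141461806 eV

Convert to wavelength using E = hc/λ with hc = 1239.84 eV·nm:
λ = hc/E = 1239.84 eV·nm / 6.141461806 eV
λ = 201.88028 nm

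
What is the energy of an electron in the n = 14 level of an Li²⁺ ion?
-0.6248 eV

For hydrogen-like ions, the energy levels scale with Z²:
E_n = -13.6057 Z² / n² eV

For Li²⁺ (Z = 3) at n = 14:
E_14 = -13.6057 × 3² / 14²
E_14 = -13.6057 × 9 / 196
E_14 = -122.4513 / 196
E_14 = -0.6248 eV

The energy is 9 times more negative than hydrogen at the same n due to the stronger nuclear charge.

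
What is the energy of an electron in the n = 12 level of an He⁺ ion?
-0.38 eV

For hydrogen-like ions, the energy levels scale with Z²:
E_n = -13.6057 Z² / n² eV

For He⁺ (Z = 2) at n = 12:
E_12 = -13.6057 × 2² / 12²
E_12 = -13.6057 × 4 / 144
E_12 = -54.4228 / 144
E_12 = -0.38 eV

The energy is 4 times more negative than hydrogen at the same n due to the stronger nuclear charge.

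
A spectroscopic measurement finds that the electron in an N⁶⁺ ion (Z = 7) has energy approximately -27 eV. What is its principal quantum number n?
n = 5

The exact energy levels follow E_n = -13.6057 Z² / n² eV with Z = 7.

The measured value (-27 eV) is reported to only 2 significant figures, so we must test candidate n values and see which one matches to that precision.

Candidate energies:
  n = 3:  E = -13.6057 × 7² / 3² = -74.07548 eV
  n = 4:  E = -13.6057 × 7² / 4² = -41.66746 eV
  n = 5:  E = -13.6057 × 7² / 5² = -26.66717 eV  ← matches
  n = 6:  E = -13.6057 × 7² / 6² = -18.51887 eV
  n = 7:  E = -13.6057 × 7² / 7² = -13.60570 eV

Checking against the measurement of -27 eV (2 sig figs), only n = 5 agrees:
E_5 = -26.66717 eV, which rounds to -27 eV ✓

Therefore n = 5.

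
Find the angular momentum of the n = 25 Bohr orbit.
2.64e-33 J·s (or 25ℏ)

In the Bohr model, angular momentum is quantized:
L = nℏ

where ℏ = h/(2π) = 1.0546e-34 J·s

For n = 25:
L = 25 × 1.0546e-34 J·s
L = 2.64e-33 J·s

This can also be written as L = 25ℏ.
The angular momentum is an integer multiple of the reduced Planck constant.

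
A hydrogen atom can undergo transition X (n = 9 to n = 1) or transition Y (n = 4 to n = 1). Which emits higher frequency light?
9 → 1

Calculate the energy for each transition:

Transition 9 → 1:
ΔE₁ = |E_1 - E_9| = |-13.6057/1² - (-13.6057/9²)|
ΔE₁ = |-13.605700000 - (-0.167971605)| = 13.437728 eV

Transition 4 → 1:
ΔE₂ = |E_1 - E_4| = |-13.6057/1² - (-13.6057/4²)|
ΔE₂ = |-13.605700000 - (-0.850356250)| = 12.755344 eV

Since 13.437728 eV > 12.755344 eV, the transition 9 → 1 emits the more energetic photon.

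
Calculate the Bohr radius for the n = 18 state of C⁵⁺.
2.85756 nm (or 28.57557 Å)

The Bohr radius formula is:
r_n = n² a₀ / Z

where a₀ = 0.05291772 nm is the Bohr radius.

For C⁵⁺ (Z = 6) at n = 18:
r_18 = 18² × 0.05291772 nm / 6
r_18 = 324 × 0.05291772 nm / 6
r_18 = 17.145341 nm / 6
r_18 = 2.85756 nm

The electron orbits at approximately 2.85756 nm from the nucleus.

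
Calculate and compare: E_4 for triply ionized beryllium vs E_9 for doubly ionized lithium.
Be³⁺ at n = 4 (E = -13.605700 eV)

Using E_n = -13.6057 Z² / n² eV:

Be³⁺ (Z = 4) at n = 4:
E = -13.6057 × 4² / 4² = -13.6057 × 16 / 16 = -13.605700000 eV

Li²⁺ (Z = 3) at n = 9:
E = -13.6057 × 3² / 9² = -13.6057 × 9 / 81 = -1.511744444 eV

Since -13.605700000 eV < -1.511744444 eV,
Be³⁺ at n = 4 is more tightly bound (requires more energy to ionize).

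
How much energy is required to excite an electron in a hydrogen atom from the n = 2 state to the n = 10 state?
3.265368 eV

The energy levels of a hydrogen-like atom are E_n = -13.6057 eV / n².

Energy at n = 2: E_2 = -13.6057 / 2² = -3.401425000 eV
Energy at n = 10: E_10 = -13.6057 / 10² = -0.136057000 eV

The excitation energy is the difference:
ΔE = E_10 - E_2
ΔE = -0.136057000 - (-3.401425000)
ΔE = 3.265368 eV

Since this is positive, energy must be absorbed (photon absorption).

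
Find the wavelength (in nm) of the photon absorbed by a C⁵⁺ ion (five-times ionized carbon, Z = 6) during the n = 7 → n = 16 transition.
153.39385 nm

First, find the transition energy using E_n = -13.6057 Z² / n² eV:
E_7 = -13.6057 × 6² / 7² = -9.996024490 eV
E_16 = -13.6057 × 6² / 16² = -1.913301563 eV

Photon energy: |ΔE| = |E_16 - E_7| = 8.082722927 eV

Convert to wavelength using E = hc/λ with hc = 1239.84 eV·nm:
λ = hc/E = 1239.84 eV·nm / 8.082722927 eV
λ = 153.39385 nm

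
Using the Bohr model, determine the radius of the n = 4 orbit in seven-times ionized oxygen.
0.1058 nm (or 1.0584 Å)

The Bohr radius formula is:
r_n = n² a₀ / Z

where a₀ = 0.0529177 nm is the Bohr radius.

For O⁷⁺ (Z = 8) at n = 4:
r_4 = 4² × 0.0529177 nm / 8
r_4 = 16 × 0.0529177 nm / 8
r_4 = 0.84668 nm / 8
r_4 = 0.1058 nm

The electron orbits at approximately 0.1058 nm from the nucleus.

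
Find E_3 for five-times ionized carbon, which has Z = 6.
-54.422800 eV

For hydrogen-like ions, the energy levels scale with Z²:
E_n = -13.6057 Z² / n² eV

For C⁵⁺ (Z = 6) at n = 3:
E_3 = -13.6057 × 6² / 3²
E_3 = -13.6057 × 36 / 9
E_3 = -489.8052 / 9
E_3 = -54.422800 eV

The energy is 36 times more negative than hydrogen at the same n due to the stronger nuclear charge.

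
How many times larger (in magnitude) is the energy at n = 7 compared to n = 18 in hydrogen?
6.6122

Using E_n = -13.6057 Z² / n² eV with Z = 1:

E_7 = -13.6057 / 7² = -13.6057 / 49 = -0.2776673469 eV
E_18 = -13.6057 / 18² = -13.6057 / 324 = -0.0419929012 eV

The ratio is:
E_7/E_18 = (-0.2776673469) / (-0.0419929012)
E_7/E_18 = (-13.6057/49) / (-13.6057/324)
E_7/E_18 = 324/49
E_7/E_18 = 6.6122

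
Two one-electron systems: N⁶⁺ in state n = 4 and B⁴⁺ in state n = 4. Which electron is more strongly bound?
N⁶⁺ at n = 4 (E = -41.6675 eV)

Using E_n = -13.6057 Z² / n² eV:

N⁶⁺ (Z = 7) at n = 4:
E = -13.6057 × 7² / 4² = -13.6057 × 49 / 16 = -41.6674563 eV

B⁴⁺ (Z = 5) at n = 4:
E = -13.6057 × 5² / 4² = -13.6057 × 25 / 16 = -21.2589063 eV

Since -41.6674563 eV < -21.2589063 eV,
N⁶⁺ at n = 4 is more tightly bound (requires more energy to ionize).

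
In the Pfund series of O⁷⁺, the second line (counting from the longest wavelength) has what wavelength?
72.675767 nm

The lines of a series are numbered from the longest wavelength (smallest ΔE) outward; the second line is the transition from n = n_f + 2 to n_f.
The Pfund series has all transitions ending at n_f = 5.

For O⁷⁺ (Z = 8), the second line (β-line) is the jump from n = 7 to n = 5:
E_7 = -13.6057 × 8² / 7² = -17.77071020 eV
E_5 = -13.6057 × 8² / 5² = -34.83059200 eV
ΔE = E_7 - E_5 = 17.05988180 eV

λ = hc/E = 1239.84 eV·nm / 17.05988180 eV
λ = 72.675767 nm

This is the β-line of the Pfund series in O⁷⁺.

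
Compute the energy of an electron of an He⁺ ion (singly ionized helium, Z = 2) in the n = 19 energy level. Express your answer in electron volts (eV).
-0.150756 eV

The energy levels of a hydrogen-like atom are given by:
E_n = -13.6057 Z² / n² eV  (with Z = 2 for He⁺)

For n = 19:
E_19 = -13.6057 × 2² / 19²
E_19 = -13.6057 × 4 / 361
E_19 = -0.150756 eV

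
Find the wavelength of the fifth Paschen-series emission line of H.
954.3431 nm

The lines of a series are numbered from the longest wavelength (smallest ΔE) outward; the fifth line is the transition from n = n_f + 5 to n_f.
The Paschen series has all transitions ending at n_f = 3.

For H, the fifth line (ε-line) is the jump from n = 8 to n = 3:
E_8 = -13.6057 / 8² = -0.21258906 eV
E_3 = -13.6057 / 3² = -1.51174444 eV
ΔE = E_8 - E_3 = 1.29915538 eV

λ = hc/E = 1239.84 eV·nm / 1.29915538 eV
λ = 954.3431 nm

This is the ε-line of the Paschen series in H.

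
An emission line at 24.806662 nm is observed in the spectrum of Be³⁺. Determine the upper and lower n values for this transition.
n = 7 → n = 2

First, find the photon energy from the wavelength (hc = 1239.84 eV·nm):
E = hc/λ = 1239.84 eV·nm / 24.806662 nm = 49.980122 eV

The energy levels of Be³⁺ satisfy E_n = -13.6057 × 4² / n² eV, so an emission n_i → n_f releases
ΔE = 13.6057 × 4² × (1/n_f² − 1/n_i²) eV.

Setting ΔE equal to the photon energy:
1/n_f² − 1/n_i² = 49.980122 / (13.6057 × 4²) = 0.22959183

Since 1/n_i² must be positive, we need 1/n_f² > 0.22959183, i.e. n_f ≤ 2. For each allowed n_f, solve n_i = (1/n_f² − 0.22959183)^(−1/2) and check whether it is a whole number:
  n_f = 1: 1/n_i² = 1.00000000 − 0.22959183 = 0.77040817 → n_i = 1.139  (not an integer) ✗
  n_f = 2: 1/n_i² = 0.25000000 − 0.22959183 = 0.02040817 → n_i = 7.000  → integer, n_i = 7 ✓

Only n_f = 2 gives an integer upper level, n_i = 7.

The transition is from n = 7 to n = 2 (emission).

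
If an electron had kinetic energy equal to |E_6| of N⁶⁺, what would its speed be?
2.55e+06 m/s (or 0.851% of c)

The binding energy at n = 6 for N⁶⁺ is:
E_6 = -13.6057 × 7²/6² = -18.51887 eV
|E_6| = 18.51887 eV

Convert to Joules:
KE = 18.51887 eV × (1.602177 × 10⁻¹⁹ J/eV) = 2.9671e-18 J

Using KE = ½mv²:
v = √(2·KE/m_e)
v = √(2 × 2.9671e-18 J / 9.10938 × 10⁻³¹ kg)
v = 2.55e+06 m/s

This is approximately 0.851% the speed of light.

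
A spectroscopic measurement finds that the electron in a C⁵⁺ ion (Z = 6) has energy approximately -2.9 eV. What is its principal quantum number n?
n = 13

The exact energy levels follow E_n = -13.6057 Z² / n² eV with Z = 6.

The measured value (-2.9 eV) is reported to only 2 significant figures, so we must test candidate n values and see which one matches to that precision.

Candidate energies:
  n = 11:  E = -13.6057 × 6² / 11² = -4.04798 eV
  n = 12:  E = -13.6057 × 6² / 12² = -3.40143 eV
  n = 13:  E = -13.6057 × 6² / 13² = -2.89826 eV  ← matches
  n = 14:  E = -13.6057 × 6² / 14² = -2.49901 eV
  n = 15:  E = -13.6057 × 6² / 15² = -2.17691 eV

Checking against the measurement of -2.9 eV (2 sig figs), only n = 13 agrees:
E_13 = -2.89826 eV, which rounds to -2.9 eV ✓

Therefore n = 13.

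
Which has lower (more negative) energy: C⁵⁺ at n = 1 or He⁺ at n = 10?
C⁵⁺ at n = 1 (E = -489.8052 eV)

Using E_n = -13.6057 Z² / n² eV:

C⁵⁺ (Z = 6) at n = 1:
E = -13.6057 × 6² / 1² = -13.6057 × 36 / 1 = -489.8052000 eV

He⁺ (Z = 2) at n = 10:
E = -13.6057 × 2² / 10² = -13.6057 × 4 / 100 = -0.5442280 eV

Since -489.8052000 eV < -0.5442280 eV,
C⁵⁺ at n = 1 is more tightly bound (requires more energy to ionize).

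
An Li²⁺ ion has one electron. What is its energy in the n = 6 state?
-3.40143 eV

For hydrogen-like ions, the energy levels scale with Z²:
E_n = -13.6057 Z² / n² eV

For Li²⁺ (Z = 3) at n = 6:
E_6 = -13.6057 × 3² / 6²
E_6 = -13.6057 × 9 / 36
E_6 = -122.4513 / 36
E_6 = -3.40143 eV

The energy is 9 times more negative than hydrogen at the same n due to the stronger nuclear charge.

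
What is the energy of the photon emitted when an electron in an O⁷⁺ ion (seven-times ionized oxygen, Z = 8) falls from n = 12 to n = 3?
90.70467 eV

The energy levels are E_n = -13.6057 Z² eV / n².

Energy at n = 12: E_12 = -13.6057 × 8² / 12² = -6.04697778 eV
Energy at n = 3: E_3 = -13.6057 × 8² / 3² = -96.75164444 eV

For emission (electron falling to lower state), the photon energy is:
E_photon = E_12 - E_3 = |-6.04697778 - (-96.75164444)|
E_photon = 90.70467 eV

This energy is carried away by the emitted photon.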